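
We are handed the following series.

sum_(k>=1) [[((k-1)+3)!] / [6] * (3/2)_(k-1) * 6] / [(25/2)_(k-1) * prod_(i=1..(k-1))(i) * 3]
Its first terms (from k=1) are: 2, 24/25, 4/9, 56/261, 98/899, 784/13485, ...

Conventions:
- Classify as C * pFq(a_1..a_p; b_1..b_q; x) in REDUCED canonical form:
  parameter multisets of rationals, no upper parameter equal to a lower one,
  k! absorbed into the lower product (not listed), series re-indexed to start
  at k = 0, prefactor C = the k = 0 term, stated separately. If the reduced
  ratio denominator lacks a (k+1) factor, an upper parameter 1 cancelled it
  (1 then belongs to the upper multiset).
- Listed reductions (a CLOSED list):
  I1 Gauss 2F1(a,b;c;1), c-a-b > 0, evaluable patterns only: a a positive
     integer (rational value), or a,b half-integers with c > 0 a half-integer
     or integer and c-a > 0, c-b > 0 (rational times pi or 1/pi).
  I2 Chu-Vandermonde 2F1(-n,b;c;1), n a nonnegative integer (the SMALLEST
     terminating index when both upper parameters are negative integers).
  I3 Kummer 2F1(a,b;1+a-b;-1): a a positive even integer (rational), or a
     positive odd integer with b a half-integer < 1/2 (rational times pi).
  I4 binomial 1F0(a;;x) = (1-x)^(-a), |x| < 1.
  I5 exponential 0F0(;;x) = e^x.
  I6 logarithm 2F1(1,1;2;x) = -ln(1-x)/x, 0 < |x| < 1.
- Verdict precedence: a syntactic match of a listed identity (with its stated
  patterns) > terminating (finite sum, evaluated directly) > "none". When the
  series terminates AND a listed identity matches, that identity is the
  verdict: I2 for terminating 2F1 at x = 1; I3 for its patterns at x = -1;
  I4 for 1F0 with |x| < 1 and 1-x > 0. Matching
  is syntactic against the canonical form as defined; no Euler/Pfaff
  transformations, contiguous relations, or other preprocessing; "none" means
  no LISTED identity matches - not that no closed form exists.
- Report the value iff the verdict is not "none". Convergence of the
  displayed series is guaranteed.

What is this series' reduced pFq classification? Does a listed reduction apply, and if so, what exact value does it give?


The series (x = 1) is 2F1: upper {3/2, 4}, lower {25/2}, prefactor 2. Verdict (x = 1): Gauss's theorem (I1) applies (x = 1: the Gamma ratio telescopes since c-a-b = 7 > 0 and a = 4 in Z>0). Value: 7429/1920.

Structural cue: with t_0 = 2, the factorial ratio (prefactor 2) (k+a-1)!/(a-1)! is a rising factorial (a)_k.
Term ratio: r(k) = 1 * (k+3/2) (k+4) / [(k+25/2) (k+1)] - rational; roots negated = parameters, x = 1, C = 2.


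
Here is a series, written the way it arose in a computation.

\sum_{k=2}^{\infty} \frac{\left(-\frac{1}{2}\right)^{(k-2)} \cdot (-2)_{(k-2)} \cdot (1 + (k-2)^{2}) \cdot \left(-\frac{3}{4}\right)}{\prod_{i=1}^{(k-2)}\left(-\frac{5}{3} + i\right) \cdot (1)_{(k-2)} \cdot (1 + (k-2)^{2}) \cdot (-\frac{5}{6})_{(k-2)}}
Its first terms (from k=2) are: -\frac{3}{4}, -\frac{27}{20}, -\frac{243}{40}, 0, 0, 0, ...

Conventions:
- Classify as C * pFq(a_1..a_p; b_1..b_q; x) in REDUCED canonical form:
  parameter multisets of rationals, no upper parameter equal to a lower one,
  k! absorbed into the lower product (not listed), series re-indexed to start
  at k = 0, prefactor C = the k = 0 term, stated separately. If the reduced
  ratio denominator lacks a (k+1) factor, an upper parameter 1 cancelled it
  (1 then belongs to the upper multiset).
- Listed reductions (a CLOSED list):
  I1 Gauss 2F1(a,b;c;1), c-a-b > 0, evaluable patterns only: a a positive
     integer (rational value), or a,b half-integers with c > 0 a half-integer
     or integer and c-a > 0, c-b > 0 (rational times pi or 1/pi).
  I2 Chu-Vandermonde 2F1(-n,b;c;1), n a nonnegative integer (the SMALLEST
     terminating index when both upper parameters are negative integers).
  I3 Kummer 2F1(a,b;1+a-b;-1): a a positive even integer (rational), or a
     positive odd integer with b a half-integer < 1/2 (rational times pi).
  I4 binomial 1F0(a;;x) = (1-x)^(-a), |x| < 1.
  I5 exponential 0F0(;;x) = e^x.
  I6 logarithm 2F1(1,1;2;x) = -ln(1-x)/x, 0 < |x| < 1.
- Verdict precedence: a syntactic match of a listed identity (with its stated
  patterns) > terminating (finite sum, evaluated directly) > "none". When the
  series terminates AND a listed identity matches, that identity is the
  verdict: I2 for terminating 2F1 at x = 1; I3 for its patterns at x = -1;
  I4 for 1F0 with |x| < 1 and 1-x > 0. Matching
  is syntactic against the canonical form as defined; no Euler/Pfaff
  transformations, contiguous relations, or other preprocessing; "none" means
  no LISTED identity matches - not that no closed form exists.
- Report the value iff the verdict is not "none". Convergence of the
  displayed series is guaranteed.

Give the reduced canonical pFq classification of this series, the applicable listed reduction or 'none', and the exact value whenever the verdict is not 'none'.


At argument -\frac{1}{2}: a 1F2 with upper {-2}, lower {-\frac{5}{6}, -\frac{2}{3}}, scaled by C = -\frac{3}{4}. Verdict: terminating - upper parameter -2 makes this a finite sum (last index 2), evaluated exactly. Exact value: -\frac{327}{40}.

The tell: t_0 = -\frac{3}{4} here, and (1)_k (C = -3/4) is k! itself.
Adjacent-term ratio: r(k) = -\frac{1}{2} * (k-2) / [(k-\frac{5}{6}) (k-\frac{2}{3}) (k+1)] - rational in k. x = -\frac{1}{2}; t_0 = -\frac{3}{4}; negate the roots.


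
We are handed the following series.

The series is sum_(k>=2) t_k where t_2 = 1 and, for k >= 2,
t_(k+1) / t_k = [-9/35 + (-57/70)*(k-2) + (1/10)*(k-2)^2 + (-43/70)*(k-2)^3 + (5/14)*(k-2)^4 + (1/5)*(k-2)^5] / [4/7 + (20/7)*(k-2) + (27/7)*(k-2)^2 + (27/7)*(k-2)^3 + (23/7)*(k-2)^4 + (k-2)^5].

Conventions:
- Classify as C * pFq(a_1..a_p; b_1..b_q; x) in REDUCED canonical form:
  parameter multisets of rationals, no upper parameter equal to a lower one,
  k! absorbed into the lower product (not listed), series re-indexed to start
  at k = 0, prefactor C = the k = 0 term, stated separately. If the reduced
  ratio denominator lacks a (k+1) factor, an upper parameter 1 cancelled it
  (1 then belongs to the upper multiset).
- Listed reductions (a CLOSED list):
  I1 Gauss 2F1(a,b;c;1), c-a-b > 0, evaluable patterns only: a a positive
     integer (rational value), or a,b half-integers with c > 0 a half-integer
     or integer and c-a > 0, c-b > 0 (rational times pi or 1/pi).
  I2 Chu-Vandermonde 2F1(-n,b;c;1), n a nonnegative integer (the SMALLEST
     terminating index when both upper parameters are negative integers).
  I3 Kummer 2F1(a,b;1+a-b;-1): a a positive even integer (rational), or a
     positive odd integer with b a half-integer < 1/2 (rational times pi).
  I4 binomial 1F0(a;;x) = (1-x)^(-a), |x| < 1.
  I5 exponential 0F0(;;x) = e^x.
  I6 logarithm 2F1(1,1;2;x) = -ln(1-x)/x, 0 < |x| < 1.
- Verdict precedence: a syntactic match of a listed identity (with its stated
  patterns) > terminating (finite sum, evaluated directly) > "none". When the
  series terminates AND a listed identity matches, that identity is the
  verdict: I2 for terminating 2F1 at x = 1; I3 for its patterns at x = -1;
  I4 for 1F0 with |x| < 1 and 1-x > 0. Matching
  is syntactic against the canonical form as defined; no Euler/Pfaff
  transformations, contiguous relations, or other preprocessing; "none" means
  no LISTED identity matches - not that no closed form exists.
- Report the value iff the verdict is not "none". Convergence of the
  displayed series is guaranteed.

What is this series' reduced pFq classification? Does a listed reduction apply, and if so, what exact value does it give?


The tell: t_0 being 1, factor the ratio over Q (prefactor 1): negated roots = parameters.
Ratio: r(k) = (1/5) * (k-3/2) (k+3) / [(k+2) (k+1)] - rational; roots negated = parameters, x = (1/5), C = 1.

Reduced: x = 1/5, 2F1, upper = {-3/2, 3}, lower = {2}, C = 1. Verdict: none. Every listed pattern misses the 2F1 form at 1/5, upper {-3/2, 3}.


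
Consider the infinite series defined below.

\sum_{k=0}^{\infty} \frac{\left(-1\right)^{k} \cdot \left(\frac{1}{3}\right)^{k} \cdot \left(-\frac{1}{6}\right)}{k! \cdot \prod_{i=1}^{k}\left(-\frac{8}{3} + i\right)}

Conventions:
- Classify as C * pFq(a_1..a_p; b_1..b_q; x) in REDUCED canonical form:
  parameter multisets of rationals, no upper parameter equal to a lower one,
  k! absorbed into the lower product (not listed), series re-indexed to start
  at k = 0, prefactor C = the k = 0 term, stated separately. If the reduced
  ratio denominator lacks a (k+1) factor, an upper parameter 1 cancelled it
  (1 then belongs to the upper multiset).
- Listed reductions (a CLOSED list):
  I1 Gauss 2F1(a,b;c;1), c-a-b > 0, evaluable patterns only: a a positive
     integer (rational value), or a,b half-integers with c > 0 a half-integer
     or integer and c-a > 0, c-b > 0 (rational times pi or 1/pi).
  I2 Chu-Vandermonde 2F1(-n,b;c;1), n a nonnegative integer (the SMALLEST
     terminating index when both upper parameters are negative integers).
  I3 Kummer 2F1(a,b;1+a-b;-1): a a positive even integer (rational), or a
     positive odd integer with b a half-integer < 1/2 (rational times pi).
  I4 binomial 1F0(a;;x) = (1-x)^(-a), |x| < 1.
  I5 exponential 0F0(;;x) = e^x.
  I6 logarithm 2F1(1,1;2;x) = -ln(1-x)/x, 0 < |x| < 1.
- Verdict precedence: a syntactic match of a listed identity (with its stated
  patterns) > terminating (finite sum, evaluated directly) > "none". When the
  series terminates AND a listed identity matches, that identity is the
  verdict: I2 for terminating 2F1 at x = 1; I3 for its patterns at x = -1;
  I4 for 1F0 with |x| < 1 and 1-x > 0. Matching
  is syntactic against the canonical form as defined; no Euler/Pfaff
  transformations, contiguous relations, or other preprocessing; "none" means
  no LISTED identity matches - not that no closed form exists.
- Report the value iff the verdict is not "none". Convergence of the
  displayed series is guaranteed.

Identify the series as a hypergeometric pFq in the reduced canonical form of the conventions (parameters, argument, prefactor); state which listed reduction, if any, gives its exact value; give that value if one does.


Prefactor -\frac{1}{6}, argument -\frac{1}{3}: 0F1 with upper {-} over lower {-\frac{5}{3}}. Verdict: none here - no I1-I6 shape fits x = -\frac{1}{3} with lower {-\frac{5}{3}}.

Key step: x = -\frac{1}{3} and the lower running product (C = -1/6) is a rising factorial.
Term ratio: r(k) = -\frac{1}{3} * 1 / [(k-\frac{5}{3}) (k+1)] ; factor over Q: parameters, x = -\frac{1}{3}, and C = -\frac{1}{6}.


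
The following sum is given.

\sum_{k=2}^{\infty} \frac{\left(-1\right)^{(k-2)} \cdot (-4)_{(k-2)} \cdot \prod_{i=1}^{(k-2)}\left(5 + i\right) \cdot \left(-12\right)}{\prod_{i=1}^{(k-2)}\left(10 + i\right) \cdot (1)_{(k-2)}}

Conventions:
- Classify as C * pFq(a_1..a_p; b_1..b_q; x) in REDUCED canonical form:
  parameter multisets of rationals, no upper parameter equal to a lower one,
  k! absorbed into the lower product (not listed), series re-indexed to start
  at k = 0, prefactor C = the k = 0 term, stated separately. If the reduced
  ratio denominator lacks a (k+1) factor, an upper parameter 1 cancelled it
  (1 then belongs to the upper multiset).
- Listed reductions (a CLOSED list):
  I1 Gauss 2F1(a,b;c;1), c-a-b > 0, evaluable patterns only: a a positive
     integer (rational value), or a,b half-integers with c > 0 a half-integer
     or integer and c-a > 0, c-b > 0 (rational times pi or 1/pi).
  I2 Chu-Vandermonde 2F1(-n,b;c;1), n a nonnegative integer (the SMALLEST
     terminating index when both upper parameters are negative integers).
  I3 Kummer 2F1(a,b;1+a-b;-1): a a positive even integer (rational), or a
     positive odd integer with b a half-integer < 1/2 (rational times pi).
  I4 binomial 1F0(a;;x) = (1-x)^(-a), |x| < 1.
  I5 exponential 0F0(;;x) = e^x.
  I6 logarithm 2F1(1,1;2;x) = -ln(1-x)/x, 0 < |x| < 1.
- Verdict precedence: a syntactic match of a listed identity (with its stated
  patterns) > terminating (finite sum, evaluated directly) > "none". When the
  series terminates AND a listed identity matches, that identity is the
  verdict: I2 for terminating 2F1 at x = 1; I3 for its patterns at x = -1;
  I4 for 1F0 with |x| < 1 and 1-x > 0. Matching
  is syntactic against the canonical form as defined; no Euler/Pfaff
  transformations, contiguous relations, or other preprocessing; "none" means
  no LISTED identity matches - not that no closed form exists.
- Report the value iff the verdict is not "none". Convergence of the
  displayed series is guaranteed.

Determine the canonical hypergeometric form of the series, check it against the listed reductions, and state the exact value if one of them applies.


Key observation: from the first term -12: the lower running product (prefactor -12) is a rising factorial.
Consecutive-term ratio: r(k) = -1 * (k-4) (k+6) / [(k+11) (k+1)] - rational in k, leading ratio -1; with t_0 = -12, classification follows.

Prefactor -12, argument -1: 2F1 with upper {-4, 6} over lower {11}. Verdict at x = -1: Kummer (I3) matches (x = -1; c = 11 equals 1+a-b for upper {-4, 6}: listed pattern). Value: -72.


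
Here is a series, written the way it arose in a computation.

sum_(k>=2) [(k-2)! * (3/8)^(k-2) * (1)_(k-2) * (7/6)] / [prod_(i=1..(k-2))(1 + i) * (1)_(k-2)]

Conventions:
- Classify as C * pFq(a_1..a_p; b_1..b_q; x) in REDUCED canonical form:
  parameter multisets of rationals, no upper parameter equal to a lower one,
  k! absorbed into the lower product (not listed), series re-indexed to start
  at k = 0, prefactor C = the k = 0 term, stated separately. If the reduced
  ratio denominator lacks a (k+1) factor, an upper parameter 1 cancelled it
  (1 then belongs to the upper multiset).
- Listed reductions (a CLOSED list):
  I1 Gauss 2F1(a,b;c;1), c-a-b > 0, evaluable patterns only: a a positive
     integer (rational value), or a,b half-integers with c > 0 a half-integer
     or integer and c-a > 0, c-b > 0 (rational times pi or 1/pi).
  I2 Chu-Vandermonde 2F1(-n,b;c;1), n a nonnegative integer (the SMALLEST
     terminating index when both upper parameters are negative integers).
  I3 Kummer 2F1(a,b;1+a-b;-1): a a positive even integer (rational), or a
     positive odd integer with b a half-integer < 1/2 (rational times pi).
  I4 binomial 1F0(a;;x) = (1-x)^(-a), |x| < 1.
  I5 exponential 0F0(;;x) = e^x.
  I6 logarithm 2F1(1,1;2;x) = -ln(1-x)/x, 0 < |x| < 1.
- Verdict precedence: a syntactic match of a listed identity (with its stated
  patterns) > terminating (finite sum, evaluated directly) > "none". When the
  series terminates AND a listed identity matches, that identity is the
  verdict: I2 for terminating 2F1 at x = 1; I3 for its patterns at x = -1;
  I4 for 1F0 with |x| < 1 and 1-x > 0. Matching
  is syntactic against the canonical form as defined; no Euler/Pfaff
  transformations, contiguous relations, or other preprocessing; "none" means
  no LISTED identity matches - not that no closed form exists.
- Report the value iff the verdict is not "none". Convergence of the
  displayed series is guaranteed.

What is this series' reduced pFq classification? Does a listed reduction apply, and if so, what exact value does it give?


Structural cue: with t_0 = 7/6, the factorial ratio (C = 7/6) (k+a-1)!/(a-1)! is a rising factorial (a)_k.
Consecutive-term ratio: r(k) = (3/8) * (k+1) (k+1) / [(k+2) (k+1)] - rational; roots negated = parameters, x = (3/8), C = 7/6.

Reduced: x = 3/8, 2F1, upper = {1, 1}, lower = {2}, C = 7/6. Verdict: this is the I6 logarithm reduction (the logarithm: parameters (1,1;2), x = 3/8). Sum: (-28/9) * ln(5/8).


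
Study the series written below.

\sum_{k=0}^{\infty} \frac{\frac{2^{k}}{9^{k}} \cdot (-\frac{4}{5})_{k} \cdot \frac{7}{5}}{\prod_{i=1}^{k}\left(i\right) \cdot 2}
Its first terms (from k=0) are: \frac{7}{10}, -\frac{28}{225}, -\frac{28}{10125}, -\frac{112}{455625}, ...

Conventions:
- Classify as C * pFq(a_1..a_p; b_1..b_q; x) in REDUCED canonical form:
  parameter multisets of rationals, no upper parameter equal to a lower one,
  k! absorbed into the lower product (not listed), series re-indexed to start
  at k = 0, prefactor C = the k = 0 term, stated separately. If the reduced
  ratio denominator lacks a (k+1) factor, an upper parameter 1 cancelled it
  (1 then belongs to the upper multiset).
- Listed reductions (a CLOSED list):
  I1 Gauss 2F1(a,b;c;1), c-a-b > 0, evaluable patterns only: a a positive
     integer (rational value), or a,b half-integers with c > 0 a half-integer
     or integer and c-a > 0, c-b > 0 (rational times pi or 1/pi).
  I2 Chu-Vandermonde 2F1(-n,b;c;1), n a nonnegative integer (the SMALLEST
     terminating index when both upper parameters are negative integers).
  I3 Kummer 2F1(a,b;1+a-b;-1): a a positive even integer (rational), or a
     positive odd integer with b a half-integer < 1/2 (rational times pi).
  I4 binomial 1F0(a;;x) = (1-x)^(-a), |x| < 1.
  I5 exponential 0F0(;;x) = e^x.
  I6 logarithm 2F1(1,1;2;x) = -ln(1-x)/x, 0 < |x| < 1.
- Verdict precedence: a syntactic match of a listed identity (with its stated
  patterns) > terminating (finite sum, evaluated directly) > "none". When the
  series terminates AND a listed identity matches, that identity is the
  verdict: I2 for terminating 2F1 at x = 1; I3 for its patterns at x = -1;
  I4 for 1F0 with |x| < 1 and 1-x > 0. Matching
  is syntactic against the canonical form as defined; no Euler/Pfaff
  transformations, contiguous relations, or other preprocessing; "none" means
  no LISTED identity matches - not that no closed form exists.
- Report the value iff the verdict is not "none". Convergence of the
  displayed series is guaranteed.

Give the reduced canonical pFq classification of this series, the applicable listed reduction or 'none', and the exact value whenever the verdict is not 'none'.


The tell: x = \frac{2}{9} and the two geometric factors (prefactor 7/10) combine into one argument.
Ratio: r(k) = \frac{2}{9} * (k-\frac{4}{5}) / [(k+1)] - rational in k, leading ratio \frac{2}{9}; with t_0 = \frac{7}{10}, classification follows.

Reduced: x = \frac{2}{9}, 1F0, upper = {-\frac{4}{5}}, lower = {-}, C = \frac{7}{10}. Verdict (x = \frac{2}{9}): the binomial series (I4) applies (the 1F0 binomial series: exponent 4/5, x = \frac{2}{9}). Sum: \frac{7}{10} \cdot \left(\frac{7}{9}\right)^{\frac{4}{5}}.


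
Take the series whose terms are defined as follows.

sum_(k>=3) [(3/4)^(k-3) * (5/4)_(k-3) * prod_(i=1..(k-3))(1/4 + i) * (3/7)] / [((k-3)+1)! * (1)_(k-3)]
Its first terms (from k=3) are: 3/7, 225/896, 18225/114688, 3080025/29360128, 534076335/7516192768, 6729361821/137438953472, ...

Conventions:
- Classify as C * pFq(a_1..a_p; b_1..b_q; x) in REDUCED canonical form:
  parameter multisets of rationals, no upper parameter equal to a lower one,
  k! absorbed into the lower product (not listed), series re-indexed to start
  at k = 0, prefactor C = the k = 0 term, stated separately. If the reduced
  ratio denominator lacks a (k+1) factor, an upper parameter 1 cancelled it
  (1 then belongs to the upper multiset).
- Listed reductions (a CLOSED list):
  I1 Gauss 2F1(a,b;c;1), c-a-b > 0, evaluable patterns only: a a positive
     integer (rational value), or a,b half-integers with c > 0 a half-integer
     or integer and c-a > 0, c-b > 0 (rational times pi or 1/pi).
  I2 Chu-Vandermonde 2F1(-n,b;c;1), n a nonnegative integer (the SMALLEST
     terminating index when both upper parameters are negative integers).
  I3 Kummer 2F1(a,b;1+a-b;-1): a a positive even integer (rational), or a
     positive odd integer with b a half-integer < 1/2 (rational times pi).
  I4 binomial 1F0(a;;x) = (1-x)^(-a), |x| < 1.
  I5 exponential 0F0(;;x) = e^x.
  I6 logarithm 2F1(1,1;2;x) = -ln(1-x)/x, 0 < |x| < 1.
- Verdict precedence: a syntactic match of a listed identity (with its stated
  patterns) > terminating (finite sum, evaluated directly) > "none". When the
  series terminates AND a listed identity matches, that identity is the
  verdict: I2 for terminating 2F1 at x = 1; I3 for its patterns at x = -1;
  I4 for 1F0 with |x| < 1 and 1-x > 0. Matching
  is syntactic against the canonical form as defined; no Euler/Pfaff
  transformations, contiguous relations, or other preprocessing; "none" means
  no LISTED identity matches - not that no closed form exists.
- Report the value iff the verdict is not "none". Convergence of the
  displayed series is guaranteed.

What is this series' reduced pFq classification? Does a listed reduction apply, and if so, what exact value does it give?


Prefactor 3/7, argument 3/4: 2F1 with upper {5/4, 5/4} over lower {2}. Verdict: none here - no I1-I6 shape fits x = 3/4 with lower {2}.

Key observation: t_0 being 3/7, the denominator's factorial ratio (C = 3/7, x = 3/4) is a lower Pochhammer.
Consecutive-term ratio: r(k) = (3/4) * (k+5/4) (k+5/4) / [(k+2) (k+1)] - rational in k. x = (3/4); t_0 = 3/7; negate the roots.


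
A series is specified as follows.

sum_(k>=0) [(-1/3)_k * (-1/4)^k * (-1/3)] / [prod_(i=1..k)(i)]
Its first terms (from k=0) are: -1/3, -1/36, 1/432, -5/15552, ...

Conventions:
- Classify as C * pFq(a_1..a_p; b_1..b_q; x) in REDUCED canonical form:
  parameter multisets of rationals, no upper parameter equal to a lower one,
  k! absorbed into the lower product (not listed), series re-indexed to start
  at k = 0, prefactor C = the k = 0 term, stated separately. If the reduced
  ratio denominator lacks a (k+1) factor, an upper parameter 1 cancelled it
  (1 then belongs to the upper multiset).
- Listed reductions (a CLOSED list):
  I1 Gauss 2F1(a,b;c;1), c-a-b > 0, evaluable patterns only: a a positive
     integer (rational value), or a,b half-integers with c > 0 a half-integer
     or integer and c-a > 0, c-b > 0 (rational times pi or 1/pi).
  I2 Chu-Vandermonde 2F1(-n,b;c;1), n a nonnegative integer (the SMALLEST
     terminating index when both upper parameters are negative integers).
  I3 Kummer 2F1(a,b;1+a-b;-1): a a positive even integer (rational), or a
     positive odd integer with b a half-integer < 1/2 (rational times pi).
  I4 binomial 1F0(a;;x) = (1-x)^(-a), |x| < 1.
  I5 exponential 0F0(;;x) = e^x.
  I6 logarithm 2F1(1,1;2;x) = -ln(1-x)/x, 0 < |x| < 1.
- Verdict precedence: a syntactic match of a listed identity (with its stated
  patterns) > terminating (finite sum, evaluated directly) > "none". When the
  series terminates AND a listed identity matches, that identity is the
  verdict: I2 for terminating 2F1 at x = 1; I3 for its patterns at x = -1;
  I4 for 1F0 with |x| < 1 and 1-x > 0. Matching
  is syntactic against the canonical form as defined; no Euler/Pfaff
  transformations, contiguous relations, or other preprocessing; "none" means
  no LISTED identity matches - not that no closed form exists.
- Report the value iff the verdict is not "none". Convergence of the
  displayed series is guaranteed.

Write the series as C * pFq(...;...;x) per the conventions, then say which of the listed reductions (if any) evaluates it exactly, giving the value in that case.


The tell: with t_0 = -1/3, the product of the first k integers (C = -1/3, x = -1/4) is k!.
Consecutive-term ratio: r(k) = (-1/4) * (k-1/3) / [(k+1)] - rational in k, leading ratio (-1/4); with t_0 = -1/3, classification follows.

Classification (C = -1/3): 1F0 with upper {-1/3}, lower {-}, argument x = -1/4. Verdict: binomial (I4) fires (the 1F0 binomial series: exponent 1/3, x = -1/4). Sum: (-1/3) * (5/4)^(1/3).


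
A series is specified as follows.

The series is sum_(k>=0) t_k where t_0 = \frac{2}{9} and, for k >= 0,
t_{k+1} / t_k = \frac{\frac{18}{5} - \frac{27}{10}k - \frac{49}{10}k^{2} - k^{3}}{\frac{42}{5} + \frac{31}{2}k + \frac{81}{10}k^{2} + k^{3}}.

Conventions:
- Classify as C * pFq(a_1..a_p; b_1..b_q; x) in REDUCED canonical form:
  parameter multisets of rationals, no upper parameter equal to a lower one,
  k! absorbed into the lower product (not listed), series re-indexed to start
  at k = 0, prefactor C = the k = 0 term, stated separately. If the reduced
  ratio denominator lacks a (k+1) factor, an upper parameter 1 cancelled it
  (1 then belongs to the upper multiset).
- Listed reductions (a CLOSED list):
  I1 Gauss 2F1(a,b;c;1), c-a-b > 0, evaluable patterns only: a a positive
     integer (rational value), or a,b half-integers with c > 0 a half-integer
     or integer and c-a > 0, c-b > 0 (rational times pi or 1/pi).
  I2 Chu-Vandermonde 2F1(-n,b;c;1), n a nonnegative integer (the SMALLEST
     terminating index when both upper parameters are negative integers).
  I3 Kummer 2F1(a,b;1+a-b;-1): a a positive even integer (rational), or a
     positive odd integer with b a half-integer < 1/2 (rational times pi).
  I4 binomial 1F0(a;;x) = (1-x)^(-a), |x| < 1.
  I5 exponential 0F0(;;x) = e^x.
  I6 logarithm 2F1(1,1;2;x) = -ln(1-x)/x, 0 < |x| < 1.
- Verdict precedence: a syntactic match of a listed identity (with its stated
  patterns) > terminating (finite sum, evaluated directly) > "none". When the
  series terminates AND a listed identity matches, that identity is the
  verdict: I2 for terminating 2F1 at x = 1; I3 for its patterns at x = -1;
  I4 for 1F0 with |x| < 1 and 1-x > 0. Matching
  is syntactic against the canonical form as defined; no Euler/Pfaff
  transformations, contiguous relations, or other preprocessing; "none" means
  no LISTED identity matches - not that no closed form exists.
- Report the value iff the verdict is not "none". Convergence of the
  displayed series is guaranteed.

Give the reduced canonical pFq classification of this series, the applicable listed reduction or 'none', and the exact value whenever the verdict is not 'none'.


The series (x = -1) is 2F1: upper {-\frac{3}{5}, 4}, lower {\frac{28}{5}}, prefactor \frac{2}{9}. Verdict: Kummer (I3) matches (x = -1; c = \frac{28}{5} equals 1+a-b for upper {-\frac{3}{5}, 4}: listed pattern). Exact value: \frac{23}{75}.

First insight: with t_0 = \frac{2}{9}, factor the ratio over Q (C = 2/9): negated roots = parameters.
Adjacent-term ratio: r(k) = -1 * (k-\frac{3}{5}) (k+4) / [(k+\frac{28}{5}) (k+1)] - rational in k, leading ratio -1; with t_0 = \frac{2}{9}, classification follows.


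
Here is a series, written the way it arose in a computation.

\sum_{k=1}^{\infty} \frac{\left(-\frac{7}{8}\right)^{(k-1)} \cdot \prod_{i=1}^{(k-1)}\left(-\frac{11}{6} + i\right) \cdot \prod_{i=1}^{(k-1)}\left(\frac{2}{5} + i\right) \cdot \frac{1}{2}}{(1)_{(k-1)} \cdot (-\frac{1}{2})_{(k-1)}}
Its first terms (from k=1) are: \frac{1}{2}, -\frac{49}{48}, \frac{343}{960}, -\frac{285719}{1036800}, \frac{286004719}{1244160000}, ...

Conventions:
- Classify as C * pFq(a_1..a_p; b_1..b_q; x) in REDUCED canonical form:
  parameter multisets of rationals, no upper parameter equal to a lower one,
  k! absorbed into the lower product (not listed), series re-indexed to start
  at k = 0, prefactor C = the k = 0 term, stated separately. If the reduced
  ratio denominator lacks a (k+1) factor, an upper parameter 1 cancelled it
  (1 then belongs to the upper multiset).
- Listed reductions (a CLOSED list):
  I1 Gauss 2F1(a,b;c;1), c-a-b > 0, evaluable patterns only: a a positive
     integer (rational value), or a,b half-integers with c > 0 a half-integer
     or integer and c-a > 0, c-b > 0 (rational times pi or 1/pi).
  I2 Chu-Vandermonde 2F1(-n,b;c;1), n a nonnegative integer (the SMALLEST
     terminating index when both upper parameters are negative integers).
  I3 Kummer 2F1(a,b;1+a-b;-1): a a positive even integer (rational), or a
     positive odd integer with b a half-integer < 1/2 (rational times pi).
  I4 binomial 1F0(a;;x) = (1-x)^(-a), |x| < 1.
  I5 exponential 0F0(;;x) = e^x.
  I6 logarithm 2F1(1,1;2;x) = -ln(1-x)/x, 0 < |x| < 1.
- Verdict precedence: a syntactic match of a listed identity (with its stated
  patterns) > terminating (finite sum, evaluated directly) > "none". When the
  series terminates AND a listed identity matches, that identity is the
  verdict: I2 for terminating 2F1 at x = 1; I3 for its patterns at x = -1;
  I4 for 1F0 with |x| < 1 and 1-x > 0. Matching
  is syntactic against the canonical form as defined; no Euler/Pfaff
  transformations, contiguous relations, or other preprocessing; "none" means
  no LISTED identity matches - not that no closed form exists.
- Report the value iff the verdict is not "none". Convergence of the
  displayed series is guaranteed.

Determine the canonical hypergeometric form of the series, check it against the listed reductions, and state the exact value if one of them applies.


x = -\frac{7}{8} here; the reduced form reads 2F1, upper {-\frac{5}{6}, \frac{7}{5}}, lower {-\frac{1}{2}}, C = \frac{1}{2}. Verdict: none. No listed pattern accepts 2F1(-\frac{5}{6}, \frac{7}{5}; -\frac{1}{2}; -\frac{7}{8}).

Structural cue: x = -\frac{7}{8} and (1)_k (C = 1/2, x = -7/8) is k! itself.
Step ratio: r(k) = -\frac{7}{8} * (k-\frac{5}{6}) (k+\frac{7}{5}) / [(k-\frac{1}{2}) (k+1)] - rational; roots negated = parameters, x = -\frac{7}{8}, C = \frac{1}{2}.


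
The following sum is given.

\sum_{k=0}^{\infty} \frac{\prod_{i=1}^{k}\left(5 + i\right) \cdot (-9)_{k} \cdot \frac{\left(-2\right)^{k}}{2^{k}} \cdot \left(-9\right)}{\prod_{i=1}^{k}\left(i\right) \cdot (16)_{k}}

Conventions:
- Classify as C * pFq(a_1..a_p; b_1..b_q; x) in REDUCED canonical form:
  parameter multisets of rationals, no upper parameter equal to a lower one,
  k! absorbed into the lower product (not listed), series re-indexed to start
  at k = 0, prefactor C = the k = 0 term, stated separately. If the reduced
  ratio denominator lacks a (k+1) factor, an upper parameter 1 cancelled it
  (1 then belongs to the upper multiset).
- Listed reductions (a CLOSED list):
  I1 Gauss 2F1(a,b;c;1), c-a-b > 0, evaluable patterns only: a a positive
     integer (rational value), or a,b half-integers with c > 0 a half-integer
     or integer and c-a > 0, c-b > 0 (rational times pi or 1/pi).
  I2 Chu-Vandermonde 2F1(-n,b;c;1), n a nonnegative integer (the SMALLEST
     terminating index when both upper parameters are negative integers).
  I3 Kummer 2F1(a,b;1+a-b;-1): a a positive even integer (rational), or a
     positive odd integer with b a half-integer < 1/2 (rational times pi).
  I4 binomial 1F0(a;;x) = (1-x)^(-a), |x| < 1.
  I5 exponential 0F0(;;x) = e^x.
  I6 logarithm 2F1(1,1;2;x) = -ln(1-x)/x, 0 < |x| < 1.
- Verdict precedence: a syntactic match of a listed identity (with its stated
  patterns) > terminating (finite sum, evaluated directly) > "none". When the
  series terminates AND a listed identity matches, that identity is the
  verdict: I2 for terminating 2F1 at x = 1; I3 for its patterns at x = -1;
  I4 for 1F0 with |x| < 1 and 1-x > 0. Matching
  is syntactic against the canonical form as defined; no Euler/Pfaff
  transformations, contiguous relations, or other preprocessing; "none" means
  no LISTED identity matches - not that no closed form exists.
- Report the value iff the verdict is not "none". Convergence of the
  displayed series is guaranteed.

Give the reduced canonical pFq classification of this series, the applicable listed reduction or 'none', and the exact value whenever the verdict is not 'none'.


At argument -1: a 2F1 with upper {-9, 6}, lower {16}, scaled by C = -9. Verdict: the Kummer evaluation I3 applies (x = -1; c = 16 equals 1+a-b for upper {-9, 6}: listed pattern). Value: -\frac{819}{4}.

Structural cue: t_0 being -9, the product of the first k integers (prefactor -9) is k!.
Step ratio: r(k) = -1 * (k-9) (k+6) / [(k+16) (k+1)] - rational in k. x = -1; t_0 = -9; negate the roots.


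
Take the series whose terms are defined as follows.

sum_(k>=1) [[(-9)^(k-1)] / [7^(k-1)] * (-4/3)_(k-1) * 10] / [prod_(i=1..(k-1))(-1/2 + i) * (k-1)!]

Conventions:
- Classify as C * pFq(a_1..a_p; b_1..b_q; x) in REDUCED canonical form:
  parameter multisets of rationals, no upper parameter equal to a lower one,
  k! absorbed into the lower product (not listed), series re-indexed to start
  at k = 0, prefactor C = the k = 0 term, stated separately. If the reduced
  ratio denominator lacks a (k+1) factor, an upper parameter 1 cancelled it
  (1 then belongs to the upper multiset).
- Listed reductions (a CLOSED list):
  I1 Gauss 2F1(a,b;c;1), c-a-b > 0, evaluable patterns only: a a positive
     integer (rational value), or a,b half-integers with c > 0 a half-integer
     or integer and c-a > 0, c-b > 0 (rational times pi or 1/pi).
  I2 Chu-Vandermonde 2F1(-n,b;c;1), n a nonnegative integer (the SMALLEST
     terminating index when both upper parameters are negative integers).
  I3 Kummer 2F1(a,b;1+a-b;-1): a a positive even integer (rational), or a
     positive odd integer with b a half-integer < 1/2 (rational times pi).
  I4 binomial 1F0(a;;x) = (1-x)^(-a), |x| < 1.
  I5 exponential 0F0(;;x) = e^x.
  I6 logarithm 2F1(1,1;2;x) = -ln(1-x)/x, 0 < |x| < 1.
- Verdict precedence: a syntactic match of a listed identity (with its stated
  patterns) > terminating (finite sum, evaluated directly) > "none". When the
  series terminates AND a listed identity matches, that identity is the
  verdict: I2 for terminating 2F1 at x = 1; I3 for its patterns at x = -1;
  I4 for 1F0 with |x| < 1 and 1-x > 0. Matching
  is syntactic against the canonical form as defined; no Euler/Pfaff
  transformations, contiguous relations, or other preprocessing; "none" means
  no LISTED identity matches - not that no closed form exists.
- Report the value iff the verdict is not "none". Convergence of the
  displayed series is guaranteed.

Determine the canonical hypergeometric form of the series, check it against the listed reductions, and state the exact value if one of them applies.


Prefactor 10, argument -9/7: 1F1 with upper {-4/3} over lower {1/2}. Verdict: none here - no I1-I6 shape fits x = -9/7 with lower {1/2}.

Key step: x = (-9/7) and the lower running product (C = 10) is a rising factorial.
Consecutive-term ratio: r(k) = (-9/7) * (k-4/3) / [(k+1/2) (k+1)] - rational in k. x = (-9/7); t_0 = 10; negate the roots.


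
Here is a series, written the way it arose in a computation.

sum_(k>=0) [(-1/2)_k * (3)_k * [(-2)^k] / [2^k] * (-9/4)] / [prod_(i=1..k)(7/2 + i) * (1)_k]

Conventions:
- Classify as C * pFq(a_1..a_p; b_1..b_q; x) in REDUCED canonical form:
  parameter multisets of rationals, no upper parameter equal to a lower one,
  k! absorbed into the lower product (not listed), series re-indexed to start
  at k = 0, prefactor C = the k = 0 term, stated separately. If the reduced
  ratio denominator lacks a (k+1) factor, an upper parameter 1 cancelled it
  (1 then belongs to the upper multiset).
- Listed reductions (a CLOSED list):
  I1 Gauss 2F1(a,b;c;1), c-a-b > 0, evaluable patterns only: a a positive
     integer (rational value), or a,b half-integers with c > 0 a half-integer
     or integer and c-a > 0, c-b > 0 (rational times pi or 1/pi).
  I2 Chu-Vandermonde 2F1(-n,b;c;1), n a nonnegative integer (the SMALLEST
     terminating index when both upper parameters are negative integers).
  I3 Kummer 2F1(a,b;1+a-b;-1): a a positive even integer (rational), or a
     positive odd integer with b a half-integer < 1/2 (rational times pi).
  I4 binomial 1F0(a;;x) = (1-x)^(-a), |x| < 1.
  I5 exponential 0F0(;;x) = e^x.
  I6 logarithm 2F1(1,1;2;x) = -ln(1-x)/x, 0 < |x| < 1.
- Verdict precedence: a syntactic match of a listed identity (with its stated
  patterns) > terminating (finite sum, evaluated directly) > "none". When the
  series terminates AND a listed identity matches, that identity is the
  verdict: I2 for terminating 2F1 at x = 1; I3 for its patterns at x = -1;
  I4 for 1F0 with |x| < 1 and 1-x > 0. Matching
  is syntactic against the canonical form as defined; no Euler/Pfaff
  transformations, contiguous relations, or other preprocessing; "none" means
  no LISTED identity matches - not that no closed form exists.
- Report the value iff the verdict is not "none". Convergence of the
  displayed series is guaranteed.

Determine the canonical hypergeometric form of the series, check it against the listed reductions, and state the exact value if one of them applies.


Key observation: t_0 being -9/4, (1)_k (prefactor -9/4) is k! itself.
Term ratio: r(k) = (-1) * (k-1/2) (k+3) / [(k+9/2) (k+1)] - rational in k, leading ratio (-1); with t_0 = -9/4, classification follows.

x = -1 here; the reduced form reads 2F1, upper {-1/2, 3}, lower {9/2}, C = -9/4. Verdict: Kummer (I3) applies (x = -1; c = 9/2 equals 1+a-b for upper {-1/2, 3}: listed pattern). Sum: (-945/1024) * pi.


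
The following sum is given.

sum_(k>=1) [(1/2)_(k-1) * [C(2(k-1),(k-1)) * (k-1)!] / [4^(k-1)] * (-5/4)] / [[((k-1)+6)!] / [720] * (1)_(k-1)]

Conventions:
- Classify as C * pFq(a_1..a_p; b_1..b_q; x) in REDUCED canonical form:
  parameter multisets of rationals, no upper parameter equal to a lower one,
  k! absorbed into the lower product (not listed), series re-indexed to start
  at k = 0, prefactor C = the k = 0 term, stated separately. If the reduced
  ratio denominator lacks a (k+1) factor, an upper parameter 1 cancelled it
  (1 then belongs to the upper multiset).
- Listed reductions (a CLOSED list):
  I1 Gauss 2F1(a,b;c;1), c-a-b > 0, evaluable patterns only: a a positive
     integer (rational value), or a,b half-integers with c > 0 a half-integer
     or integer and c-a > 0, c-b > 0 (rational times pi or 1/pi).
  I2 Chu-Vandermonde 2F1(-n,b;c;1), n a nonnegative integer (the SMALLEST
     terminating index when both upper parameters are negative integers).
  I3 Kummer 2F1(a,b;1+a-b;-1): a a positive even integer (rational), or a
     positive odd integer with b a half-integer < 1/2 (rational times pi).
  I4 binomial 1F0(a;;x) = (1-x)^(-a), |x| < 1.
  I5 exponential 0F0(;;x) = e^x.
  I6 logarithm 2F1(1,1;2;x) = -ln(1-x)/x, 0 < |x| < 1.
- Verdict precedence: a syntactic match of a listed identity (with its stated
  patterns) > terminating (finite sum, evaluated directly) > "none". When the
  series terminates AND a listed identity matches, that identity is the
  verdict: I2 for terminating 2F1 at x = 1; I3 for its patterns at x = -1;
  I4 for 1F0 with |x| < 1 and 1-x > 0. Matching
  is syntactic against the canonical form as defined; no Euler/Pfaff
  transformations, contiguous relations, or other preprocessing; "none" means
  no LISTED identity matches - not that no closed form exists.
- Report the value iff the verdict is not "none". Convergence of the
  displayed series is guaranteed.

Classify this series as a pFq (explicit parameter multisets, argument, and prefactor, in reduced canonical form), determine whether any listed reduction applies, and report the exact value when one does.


Prefactor -5/4, argument 1: 2F1 with upper {1/2, 1/2} over lower {7}. Verdict: Gauss (I1, half-integer pattern) applies (x = 1; upper {1/2, 1/2} half-integers, c = 7 in the evaluable pattern). Hence: (-655360/160083) / pi.

The tell: x = 1 and (1)_k (C = -5/4, x = 1) is k! itself.
Consecutive-term ratio: r(k) = 1 * (k+1/2) (k+1/2) / [(k+7) (k+1)] ; factor over Q: parameters, x = 1, and C = -5/4.


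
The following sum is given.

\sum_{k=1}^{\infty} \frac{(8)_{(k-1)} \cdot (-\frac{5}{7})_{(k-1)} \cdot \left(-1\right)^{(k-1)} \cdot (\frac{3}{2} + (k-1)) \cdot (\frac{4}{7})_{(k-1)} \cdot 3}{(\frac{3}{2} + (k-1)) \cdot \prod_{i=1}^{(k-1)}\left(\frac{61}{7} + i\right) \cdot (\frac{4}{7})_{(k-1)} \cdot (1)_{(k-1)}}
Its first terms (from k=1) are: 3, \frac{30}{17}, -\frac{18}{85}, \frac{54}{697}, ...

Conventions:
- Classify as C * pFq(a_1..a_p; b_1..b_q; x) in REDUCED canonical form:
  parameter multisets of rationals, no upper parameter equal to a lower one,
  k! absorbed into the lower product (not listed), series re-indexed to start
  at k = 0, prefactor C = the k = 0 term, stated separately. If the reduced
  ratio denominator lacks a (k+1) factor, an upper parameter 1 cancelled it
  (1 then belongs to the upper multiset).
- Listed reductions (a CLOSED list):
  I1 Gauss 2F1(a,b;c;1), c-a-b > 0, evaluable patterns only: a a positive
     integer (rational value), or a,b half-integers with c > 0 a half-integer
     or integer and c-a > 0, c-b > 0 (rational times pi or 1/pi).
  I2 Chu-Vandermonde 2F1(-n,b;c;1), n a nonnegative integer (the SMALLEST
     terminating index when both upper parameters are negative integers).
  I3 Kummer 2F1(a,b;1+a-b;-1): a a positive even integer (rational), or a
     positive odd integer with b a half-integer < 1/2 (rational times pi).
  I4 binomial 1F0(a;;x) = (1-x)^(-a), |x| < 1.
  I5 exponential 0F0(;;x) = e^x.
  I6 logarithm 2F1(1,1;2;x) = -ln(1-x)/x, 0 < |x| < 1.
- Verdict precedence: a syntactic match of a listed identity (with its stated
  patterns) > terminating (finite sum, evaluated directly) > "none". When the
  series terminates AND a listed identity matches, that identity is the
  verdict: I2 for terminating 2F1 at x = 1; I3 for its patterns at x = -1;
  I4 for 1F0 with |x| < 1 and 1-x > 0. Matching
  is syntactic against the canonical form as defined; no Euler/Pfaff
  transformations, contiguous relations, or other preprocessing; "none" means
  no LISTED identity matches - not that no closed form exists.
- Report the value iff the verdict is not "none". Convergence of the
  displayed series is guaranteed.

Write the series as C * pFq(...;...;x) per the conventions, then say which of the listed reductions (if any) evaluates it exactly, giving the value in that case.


With C = 3: the canonical form is 2F1(-\frac{5}{7}, 8; \frac{68}{7}; -1). Verdict: Kummer's theorem (I3) applies (x = -1; c = \frac{68}{7} equals 1+a-b for upper {-\frac{5}{7}, 8}: listed pattern). Sum: \frac{77409}{16807}.

Key step: x = -1 and the parameter 4/7 appears in both the upper and lower lists and cancels (alongside the other common factor).
Term ratio: r(k) = -1 * (k-\frac{5}{7}) (k+8) / [(k+\frac{68}{7}) (k+1)] - rational in k. x = -1; t_0 = 3; negate the roots.
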